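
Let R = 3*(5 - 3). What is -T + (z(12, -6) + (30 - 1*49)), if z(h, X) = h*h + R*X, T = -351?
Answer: 440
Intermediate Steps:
R = 6 (R = 3*2 = 6)
z(h, X) = h² + 6*X (z(h, X) = h*h + 6*X = h² + 6*X)
-T + (z(12, -6) + (30 - 1*49)) = -1*(-351) + ((12² + 6*(-6)) + (30 - 1*49)) = 351 + ((144 - 36) + (30 - 49)) = 351 + (108 - 19) = 351 + 89 = 440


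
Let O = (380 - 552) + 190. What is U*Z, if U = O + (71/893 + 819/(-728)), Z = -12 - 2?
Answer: -847861/3572 ≈ -237.36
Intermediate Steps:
Z = -14
O = 18 (O = -172 + 190 = 18)
U = 121123/7144 (U = 18 + (71/893 + 819/(-728)) = 18 + (71*(1/893) + 819*(-1/728)) = 18 + (71/893 - 9/8) = 18 - 7469/7144 = 121123/7144 ≈ 16.954)
U*Z = (121123/7144)*(-14) = -847861/3572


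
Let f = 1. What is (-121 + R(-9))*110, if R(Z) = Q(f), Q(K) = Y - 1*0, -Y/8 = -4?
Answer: -9790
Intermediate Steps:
Y = 32 (Y = -8*(-4) = 32)
Q(K) = 32 (Q(K) = 32 - 1*0 = 32 + 0 = 32)
R(Z) = 32
(-121 + R(-9))*110 = (-121 + 32)*110 = -89*110 = -9790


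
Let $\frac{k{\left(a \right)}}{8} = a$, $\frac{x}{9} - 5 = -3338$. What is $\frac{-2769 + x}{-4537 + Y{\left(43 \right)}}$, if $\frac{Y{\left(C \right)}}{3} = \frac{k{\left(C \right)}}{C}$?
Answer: $\frac{32766}{4513} \approx 7.2604$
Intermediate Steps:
$x = -29997$ ($x = 45 + 9 \left(-3338\right) = 45 - 30042 = -29997$)
$k{\left(a \right)} = 8 a$
$Y{\left(C \right)} = 24$ ($Y{\left(C \right)} = 3 \frac{8 C}{C} = 3 \cdot 8 = 24$)
$\frac{-2769 + x}{-4537 + Y{\left(43 \right)}} = \frac{-2769 - 29997}{-4537 + 24} = - \frac{32766}{-4513} = \left(-32766\right) \left(- \frac{1}{4513}\right) = \frac{32766}{4513}$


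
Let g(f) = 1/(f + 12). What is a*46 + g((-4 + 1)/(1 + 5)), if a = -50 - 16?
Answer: -69826/23 ≈ -3035.9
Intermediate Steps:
g(f) = 1/(12 + f)
a = -66
a*46 + g((-4 + 1)/(1 + 5)) = -66*46 + 1/(12 + (-4 + 1)/(1 + 5)) = -3036 + 1/(12 - 3/6) = -3036 + 1/(12 - 3*⅙) = -3036 + 1/(12 - ½) = -3036 + 1/(23/2) = -3036 + 2/23 = -69826/23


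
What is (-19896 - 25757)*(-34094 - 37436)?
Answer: 3265559090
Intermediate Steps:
(-19896 - 25757)*(-34094 - 37436) = -45653*(-71530) = 3265559090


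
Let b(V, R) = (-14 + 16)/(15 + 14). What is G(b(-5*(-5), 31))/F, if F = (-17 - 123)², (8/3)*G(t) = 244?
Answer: 183/39200 ≈ 0.0046684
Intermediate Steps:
b(V, R) = 2/29
G(t) = 183/2 (G(t) = (3/8)*244 = 183/2)
F = 19600 (F = (-140)² = 19600)
G(b(-5*(-5), 31))/F = (183/2)/19600 = (183/2)*(1/19600) = 183/39200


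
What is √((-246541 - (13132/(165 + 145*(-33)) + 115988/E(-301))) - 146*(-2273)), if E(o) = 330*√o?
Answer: √(210450966358710 + 2880272010*I*√301)/49665 ≈ 292.1 + 0.034679*I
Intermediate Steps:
√((-246541 - (13132/(165 + 145*(-33)) + 115988/E(-301))) - 146*(-2273)) = √((-246541 - (13132/(165 + 145*(-33)) + 115988/((330*√(-301))))) - 146*(-2273)) = √((-246541 - (13132/(165 - 4785) + 115988/((330*(I*√301))))) + 331858) = √((-246541 - (13132/(-4620) + 115988/((330*I*√301)))) + 331858) = √((-246541 - (13132*(-1/4620) + 115988*(-I*√301/99330))) + 331858) = √((-246541 - (-469/165 - 57994*I*√301/49665)) + 331858) = √((-246541 + (469/165 + 57994*I*√301/49665)) + 331858) = √((-40678796/165 + 57994*I*√301/49665) + 331858) = √(14077774/165 + 57994*I*√301/49665)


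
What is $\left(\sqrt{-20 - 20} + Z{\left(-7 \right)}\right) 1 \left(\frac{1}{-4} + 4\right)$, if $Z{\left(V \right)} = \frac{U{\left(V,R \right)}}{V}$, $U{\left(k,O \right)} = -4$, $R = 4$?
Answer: $\frac{15}{7} + \frac{15 i \sqrt{10}}{2} \approx 2.1429 + 23.717 i$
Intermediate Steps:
$Z{\left(V \right)} = - \frac{4}{V}$
$\left(\sqrt{-20 - 20} + Z{\left(-7 \right)}\right) 1 \left(\frac{1}{-4} + 4\right) = \left(\sqrt{-20 - 20} - \frac{4}{-7}\right) 1 \left(\frac{1}{-4} + 4\right) = \left(\sqrt{-40} - - \frac{4}{7}\right) 1 \left(- \frac{1}{4} + 4\right) = \left(2 i \sqrt{10} + \frac{4}{7}\right) 1 \cdot \frac{15}{4} = \left(\frac{4}{7} + 2 i \sqrt{10}\right) \frac{15}{4} = \frac{15}{7} + \frac{15 i \sqrt{10}}{2}$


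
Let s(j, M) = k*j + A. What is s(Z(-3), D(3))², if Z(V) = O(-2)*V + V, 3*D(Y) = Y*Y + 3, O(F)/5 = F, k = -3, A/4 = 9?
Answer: 2025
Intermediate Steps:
A = 36 (A = 4*9 = 36)
O(F) = 5*F
D(Y) = 1 + Y²/3 (D(Y) = (Y*Y + 3)/3 = (Y² + 3)/3 = (3 + Y²)/3 = 1 + Y²/3)
Z(V) = -9*V (Z(V) = (5*(-2))*V + V = -10*V + V = -9*V)
s(j, M) = 36 - 3*j (s(j, M) = -3*j + 36 = 36 - 3*j)
s(Z(-3), D(3))² = (36 - (-27)*(-3))² = (36 - 3*27)² = (36 - 81)² = (-45)² = 2025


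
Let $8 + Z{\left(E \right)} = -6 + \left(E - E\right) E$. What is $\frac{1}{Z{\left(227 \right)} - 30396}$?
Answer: $- \frac{1}{30410} \approx -3.2884 \cdot 10^{-5}$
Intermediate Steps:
$Z{\left(E \right)} = -14$ ($Z{\left(E \right)} = -8 + \left(-6 + \left(E - E\right) E\right) = -8 - \left(6 + 0 E\right) = -8 + \left(-6 + 0\right) = -8 - 6 = -14$)
$\frac{1}{Z{\left(227 \right)} - 30396} = \frac{1}{-14 - 30396} = \frac{1}{-30410} = - \frac{1}{30410}$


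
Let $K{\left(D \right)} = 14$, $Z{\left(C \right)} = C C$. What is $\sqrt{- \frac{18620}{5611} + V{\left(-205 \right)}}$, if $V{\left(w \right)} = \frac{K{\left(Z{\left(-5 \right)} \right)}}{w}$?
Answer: $\frac{i \sqrt{4480995491770}}{1150255} \approx 1.8403 i$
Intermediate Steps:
$Z{\left(C \right)} = C^{2}$
$V{\left(w \right)} = \frac{14}{w}$
$\sqrt{- \frac{18620}{5611} + V{\left(-205 \right)}} = \sqrt{- \frac{18620}{5611} + \frac{14}{-205}} = \sqrt{\left(-18620\right) \frac{1}{5611} + 14 \left(- \frac{1}{205}\right)} = \sqrt{- \frac{18620}{5611} - \frac{14}{205}} = \sqrt{- \frac{3895654}{1150255}} = \frac{i \sqrt{4480995491770}}{1150255}$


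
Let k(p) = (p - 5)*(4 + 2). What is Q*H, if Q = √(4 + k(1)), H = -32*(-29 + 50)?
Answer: -1344*I*√5 ≈ -3005.3*I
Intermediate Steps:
k(p) = -30 + 6*p (k(p) = (-5 + p)*6 = -30 + 6*p)
H = -672 (H = -32*21 = -672)
Q = 2*I*√5 (Q = √(4 + (-30 + 6*1)) = √(4 + (-30 + 6)) = √(4 - 24) = √(-20) = 2*I*√5 ≈ 4.4721*I)
Q*H = (2*I*√5)*(-672) = -1344*I*√5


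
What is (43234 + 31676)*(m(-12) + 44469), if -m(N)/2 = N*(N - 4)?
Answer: 3302407350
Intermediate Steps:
m(N) = -2*N*(-4 + N) (m(N) = -2*N*(N - 4) = -2*N*(-4 + N))
(43234 + 31676)*(m(-12) + 44469) = (43234 + 31676)*(2*(-12)*(4 - 1*(-12)) + 44469) = 74910*(2*(-12)*(4 + 12) + 44469) = 74910*(2*(-12)*16 + 44469) = 74910*(-384 + 44469) = 74910*44085 = 3302407350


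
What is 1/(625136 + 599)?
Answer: 1/625735 ≈ 1.5981e-6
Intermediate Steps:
1/(625136 + 599) = 1/625735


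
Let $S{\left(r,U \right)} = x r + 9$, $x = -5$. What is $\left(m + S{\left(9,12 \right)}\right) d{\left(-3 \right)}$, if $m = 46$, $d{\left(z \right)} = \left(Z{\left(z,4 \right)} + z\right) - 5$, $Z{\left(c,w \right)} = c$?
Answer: $-110$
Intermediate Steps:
$d{\left(z \right)} = -5 + 2 z$ ($d{\left(z \right)} = \left(z + z\right) - 5 = 2 z - 5 = -5 + 2 z$)
$S{\left(r,U \right)} = 9 - 5 r$ ($S{\left(r,U \right)} = - 5 r + 9 = 9 - 5 r$)
$\left(m + S{\left(9,12 \right)}\right) d{\left(-3 \right)} = \left(46 + \left(9 - 45\right)\right) \left(-5 + 2 \left(-3\right)\right) = \left(46 + \left(9 - 45\right)\right) \left(-5 - 6\right) = \left(46 - 36\right) \left(-11\right) = 10 \left(-11\right) = -110$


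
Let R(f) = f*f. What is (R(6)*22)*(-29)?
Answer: -22968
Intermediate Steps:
R(f) = f²
(R(6)*22)*(-29) = (6²*22)*(-29) = (36*22)*(-29) = 792*(-29) = -22968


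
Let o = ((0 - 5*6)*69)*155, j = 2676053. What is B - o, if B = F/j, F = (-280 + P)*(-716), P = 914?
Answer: 858611151106/2676053 ≈ 3.2085e+5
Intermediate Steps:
F = -453944 (F = (-280 + 914)*(-716) = 634*(-716) = -453944)
o = -320850 (o = ((0 - 30)*69)*155 = -30*69*155 = -2070*155 = -320850)
B = -453944/2676053 ≈ -0.16963
B - o = -453944/2676053 - 1*(-320850) = -453944/2676053 + 320850 = 858611151106/2676053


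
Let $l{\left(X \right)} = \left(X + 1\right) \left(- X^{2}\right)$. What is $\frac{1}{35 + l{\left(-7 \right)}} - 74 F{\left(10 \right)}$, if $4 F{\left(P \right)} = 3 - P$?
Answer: $\frac{85213}{658} \approx 129.5$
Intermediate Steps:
$l{\left(X \right)} = - X^{2} \left(1 + X\right)$ ($l{\left(X \right)} = \left(1 + X\right) \left(- X^{2}\right) = - X^{2} \left(1 + X\right)$)
$F{\left(P \right)} = \frac{3}{4} - \frac{P}{4}$ ($F{\left(P \right)} = \frac{3 - P}{4} = \frac{3}{4} - \frac{P}{4}$)
$\frac{1}{35 + l{\left(-7 \right)}} - 74 F{\left(10 \right)} = \frac{1}{35 + \left(-7\right)^{2} \left(-1 - -7\right)} - 74 \left(\frac{3}{4} - \frac{5}{2}\right) = \frac{1}{35 + 49 \left(-1 + 7\right)} - 74 \left(\frac{3}{4} - \frac{5}{2}\right) = \frac{1}{35 + 49 \cdot 6} - - \frac{259}{2} = \frac{1}{35 + 294} + \frac{259}{2} = \frac{1}{329} + \frac{259}{2} = \frac{85213}{658}$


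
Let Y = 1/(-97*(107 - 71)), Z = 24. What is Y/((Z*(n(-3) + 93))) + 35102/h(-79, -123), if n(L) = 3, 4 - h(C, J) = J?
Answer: 282415527809/1021787136 ≈ 276.39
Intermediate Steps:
h(C, J) = 4 - J
Y = -1/3492 (Y = 1/(-97*36) = 1/(-3492) = -1/3492 ≈ -0.00028637)
Y/((Z*(n(-3) + 93))) + 35102/h(-79, -123) = -1/(24*(3 + 93))/3492 + 35102/(4 - 1*(-123)) = -1/(3492*(24*96)) + 35102/(4 + 123) = -1/3492/2304 + 35102/127 = -1/3492*1/2304 + 35102*(1/127) = -1/8045568 + 35102/127 = 282415527809/1021787136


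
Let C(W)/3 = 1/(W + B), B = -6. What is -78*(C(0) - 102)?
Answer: 7995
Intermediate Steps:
C(W) = 3/(-6 + W) (C(W) = 3/(W - 6) = 3/(-6 + W))
-78*(C(0) - 102) = -78*(3/(-6 + 0) - 102) = -78*(3/(-6) - 102) = -78*(3*(-1/6) - 102) = -78*(-1/2 - 102) = -78*(-205/2) = 7995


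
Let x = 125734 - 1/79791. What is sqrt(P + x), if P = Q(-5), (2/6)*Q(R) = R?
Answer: 2*sqrt(200100762022962)/79791 ≈ 354.57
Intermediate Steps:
Q(R) = 3*R
x = 10032441593/79791 (x = 125734 - 1*1/79791 = 125734 - 1/79791 = 10032441593/79791 ≈ 1.2573e+5)
P = -15 (P = 3*(-5) = -15)
sqrt(P + x) = sqrt(-15 + 10032441593/79791) = sqrt(10031244728/79791) = 2*sqrt(200100762022962)/79791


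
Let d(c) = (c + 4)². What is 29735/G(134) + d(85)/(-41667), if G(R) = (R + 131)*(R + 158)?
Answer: 125208253/644838492 ≈ 0.19417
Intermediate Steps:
G(R) = (131 + R)*(158 + R)
d(c) = (4 + c)²
29735/G(134) + d(85)/(-41667) = 29735/(20698 + 134² + 289*134) + (4 + 85)²/(-41667) = 29735/(20698 + 17956 + 38726) + 89²*(-1/41667) = 29735/77380 + 7921*(-1/41667) = 29735*(1/77380) - 7921/41667 = 5947/15476 - 7921/41667 = 125208253/644838492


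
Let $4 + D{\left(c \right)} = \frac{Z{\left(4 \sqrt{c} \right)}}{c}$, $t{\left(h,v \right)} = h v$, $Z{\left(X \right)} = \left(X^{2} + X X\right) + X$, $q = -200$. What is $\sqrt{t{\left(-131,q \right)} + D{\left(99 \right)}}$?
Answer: $\frac{2 \sqrt{7140573 + 33 \sqrt{11}}}{33} \approx 161.95$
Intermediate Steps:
$Z{\left(X \right)} = X + 2 X^{2}$ ($Z{\left(X \right)} = \left(X^{2} + X^{2}\right) + X = 2 X^{2} + X = X + 2 X^{2}$)
$D{\left(c \right)} = -4 + \frac{4 \left(1 + 8 \sqrt{c}\right)}{\sqrt{c}}$ ($D{\left(c \right)} = -4 + \frac{4 \sqrt{c} \left(1 + 2 \cdot 4 \sqrt{c}\right)}{c} = -4 + \frac{4 \sqrt{c} \left(1 + 8 \sqrt{c}\right)}{c} = -4 + \frac{4 \left(1 + 8 \sqrt{c}\right)}{\sqrt{c}}$)
$\sqrt{t{\left(-131,q \right)} + D{\left(99 \right)}} = \sqrt{\left(-131\right) \left(-200\right) + \left(28 + \frac{4}{3 \sqrt{11}}\right)} = \sqrt{26200 + \left(28 + 4 \frac{\sqrt{11}}{33}\right)} = \sqrt{26200 + \left(28 + \frac{4 \sqrt{11}}{33}\right)} = \sqrt{26228 + \frac{4 \sqrt{11}}{33}}$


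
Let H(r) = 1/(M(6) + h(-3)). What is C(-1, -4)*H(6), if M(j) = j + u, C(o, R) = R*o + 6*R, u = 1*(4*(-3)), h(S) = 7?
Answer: -20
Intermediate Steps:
u = -12 (u = 1*(-12) = -12)
C(o, R) = 6*R + R*o
M(j) = -12 + j (M(j) = j - 12 = -12 + j)
H(r) = 1 (H(r) = 1/((-12 + 6) + 7) = 1/(-6 + 7) = 1/1 = 1)
C(-1, -4)*H(6) = -4*(6 - 1)*1 = -4*5*1 = -20*1 = -20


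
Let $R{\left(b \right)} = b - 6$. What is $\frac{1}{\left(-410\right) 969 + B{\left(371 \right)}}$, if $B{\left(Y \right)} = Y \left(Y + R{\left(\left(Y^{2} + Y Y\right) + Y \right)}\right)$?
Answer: $\frac{1}{102005388} \approx 9.8034 \cdot 10^{-9}$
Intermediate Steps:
$R{\left(b \right)} = -6 + b$
$B{\left(Y \right)} = Y \left(-6 + 2 Y + 2 Y^{2}\right)$ ($B{\left(Y \right)} = Y \left(Y - \left(6 - Y - Y^{2} - Y Y\right)\right) = Y \left(Y - \left(6 - Y - 2 Y^{2}\right)\right) = Y \left(Y + \left(-6 + Y + 2 Y^{2}\right)\right) = Y \left(-6 + 2 Y + 2 Y^{2}\right)$)
$\frac{1}{\left(-410\right) 969 + B{\left(371 \right)}} = \frac{1}{\left(-410\right) 969 + 2 \cdot 371 \left(-3 + 371 + 371^{2}\right)} = \frac{1}{-397290 + 2 \cdot 371 \left(-3 + 371 + 137641\right)} = \frac{1}{-397290 + 2 \cdot 371 \cdot 138009} = \frac{1}{-397290 + 102402678} = \frac{1}{102005388}$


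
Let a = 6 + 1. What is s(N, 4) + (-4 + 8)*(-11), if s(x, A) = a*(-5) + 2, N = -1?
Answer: -77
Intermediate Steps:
a = 7
s(x, A) = -33 (s(x, A) = 7*(-5) + 2 = -35 + 2 = -33)
s(N, 4) + (-4 + 8)*(-11) = -33 + (-4 + 8)*(-11) = -33 + 4*(-11) = -33 - 44 = -77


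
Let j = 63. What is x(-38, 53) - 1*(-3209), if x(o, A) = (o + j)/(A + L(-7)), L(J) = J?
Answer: 147639/46 ≈ 3209.5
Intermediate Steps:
x(o, A) = (63 + o)/(-7 + A) (x(o, A) = (o + 63)/(A - 7) = (63 + o)/(-7 + A))
x(-38, 53) - 1*(-3209) = (63 - 38)/(-7 + 53) - 1*(-3209) = 25/46 + 3209 = 147639/46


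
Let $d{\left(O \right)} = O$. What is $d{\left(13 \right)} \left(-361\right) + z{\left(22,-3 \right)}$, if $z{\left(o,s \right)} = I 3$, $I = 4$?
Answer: $-4681$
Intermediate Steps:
$z{\left(o,s \right)} = 12$ ($z{\left(o,s \right)} = 4 \cdot 3 = 12$)
$d{\left(13 \right)} \left(-361\right) + z{\left(22,-3 \right)} = 13 \left(-361\right) + 12 = -4693 + 12 = -4681$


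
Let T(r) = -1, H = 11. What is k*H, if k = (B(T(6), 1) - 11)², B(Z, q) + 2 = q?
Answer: 1584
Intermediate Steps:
B(Z, q) = -2 + q
k = 144 (k = ((-2 + 1) - 11)² = (-1 - 11)² = (-12)² = 144)
k*H = 144*11 = 1584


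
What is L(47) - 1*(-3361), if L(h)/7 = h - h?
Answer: 3361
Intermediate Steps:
L(h) = 0 (L(h) = 7*(h - h) = 7*0 = 0)
L(47) - 1*(-3361) = 0 - 1*(-3361) = 0 + 3361 = 3361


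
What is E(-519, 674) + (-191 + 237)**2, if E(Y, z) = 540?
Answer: 2656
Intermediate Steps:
E(-519, 674) + (-191 + 237)**2 = 540 + (-191 + 237)**2 = 540 + 46**2 = 540 + 2116 = 2656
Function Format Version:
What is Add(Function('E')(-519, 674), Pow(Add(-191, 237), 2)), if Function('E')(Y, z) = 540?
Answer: 2656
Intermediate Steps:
Add(Function('E')(-519, 674), Pow(Add(-191, 237), 2)) = Add(540, Pow(Add(-191, 237), 2)) = Add(540, Pow(46, 2)) = Add(540, 2116) = 2656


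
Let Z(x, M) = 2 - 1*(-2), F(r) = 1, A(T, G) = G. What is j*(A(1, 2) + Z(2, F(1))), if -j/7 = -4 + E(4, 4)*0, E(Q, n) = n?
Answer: 168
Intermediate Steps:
Z(x, M) = 4 (Z(x, M) = 2 + 2 = 4)
j = 28 (j = -7*(-4 + 4*0) = -7*(-4 + 0) = -7*(-4) = 28)
j*(A(1, 2) + Z(2, F(1))) = 28*(2 + 4) = 28*6 = 168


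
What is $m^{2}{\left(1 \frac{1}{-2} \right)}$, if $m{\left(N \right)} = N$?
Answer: $\frac{1}{4} \approx 0.25$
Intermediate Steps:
$m^{2}{\left(1 \frac{1}{-2} \right)} = \left(1 \frac{1}{-2}\right)^{2} = \left(1 \left(- \frac{1}{2}\right)\right)^{2} = \left(- \frac{1}{2}\right)^{2} = \frac{1}{4}$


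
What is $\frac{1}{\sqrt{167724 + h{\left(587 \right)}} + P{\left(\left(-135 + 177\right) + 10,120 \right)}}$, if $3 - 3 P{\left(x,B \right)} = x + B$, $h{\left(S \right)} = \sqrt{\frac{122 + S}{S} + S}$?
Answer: $- \frac{1}{\frac{169}{3} - \sqrt{167724 + \frac{\sqrt{202678186}}{587}}} \approx 0.002831$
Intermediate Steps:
$h{\left(S \right)} = \sqrt{S + \frac{122 + S}{S}}$ ($h{\left(S \right)} = \sqrt{\frac{122 + S}{S} + S} = \sqrt{S + \frac{122 + S}{S}}$)
$P{\left(x,B \right)} = 1 - \frac{B}{3} - \frac{x}{3}$ ($P{\left(x,B \right)} = 1 - \frac{x + B}{3} = 1 - \frac{B + x}{3} = 1 - \left(\frac{B}{3} + \frac{x}{3}\right) = 1 - \frac{B}{3} - \frac{x}{3}$)
$\frac{1}{\sqrt{167724 + h{\left(587 \right)}} + P{\left(\left(-135 + 177\right) + 10,120 \right)}} = \frac{1}{\sqrt{167724 + \sqrt{1 + 587 + \frac{122}{587}}} - \left(39 + \frac{\left(-135 + 177\right) + 10}{3}\right)} = \frac{1}{\sqrt{167724 + \sqrt{1 + 587 + 122 \cdot \frac{1}{587}}} - \left(39 + \frac{42 + 10}{3}\right)} = \frac{1}{\sqrt{167724 + \sqrt{1 + 587 + \frac{122}{587}}} - \frac{169}{3}} = \frac{1}{\sqrt{167724 + \sqrt{\frac{345278}{587}}} - \frac{169}{3}} = \frac{1}{\sqrt{167724 + \frac{\sqrt{202678186}}{587}} - \frac{169}{3}} = \frac{1}{- \frac{169}{3} + \sqrt{167724 + \frac{\sqrt{202678186}}{587}}}$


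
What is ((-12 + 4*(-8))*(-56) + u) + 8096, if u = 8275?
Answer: 18835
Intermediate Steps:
((-12 + 4*(-8))*(-56) + u) + 8096 = ((-12 + 4*(-8))*(-56) + 8275) + 8096 = ((-12 - 32)*(-56) + 8275) + 8096 = (-44*(-56) + 8275) + 8096 = (2464 + 8275) + 8096 = 10739 + 8096 = 18835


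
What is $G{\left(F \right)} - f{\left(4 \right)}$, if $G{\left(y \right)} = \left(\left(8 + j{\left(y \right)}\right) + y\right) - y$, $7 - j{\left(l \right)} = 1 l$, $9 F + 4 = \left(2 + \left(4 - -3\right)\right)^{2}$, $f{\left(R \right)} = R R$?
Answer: $- \frac{86}{9} \approx -9.5556$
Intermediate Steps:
$f{\left(R \right)} = R^{2}$
$F = \frac{77}{9}$ ($F = - \frac{4}{9} + \frac{\left(2 + \left(4 - -3\right)\right)^{2}}{9} = - \frac{4}{9} + \frac{\left(2 + \left(4 + 3\right)\right)^{2}}{9} = - \frac{4}{9} + \frac{\left(2 + 7\right)^{2}}{9} = - \frac{4}{9} + \frac{9^{2}}{9} = - \frac{4}{9} + \frac{1}{9} \cdot 81 = - \frac{4}{9} + 9 = \frac{77}{9} \approx 8.5556$)
$j{\left(l \right)} = 7 - l$ ($j{\left(l \right)} = 7 - 1 l = 7 - l$)
$G{\left(y \right)} = 15 - y$ ($G{\left(y \right)} = \left(\left(8 - \left(-7 + y\right)\right) + y\right) - y = \left(\left(15 - y\right) + y\right) - y = 15 - y$)
$G{\left(F \right)} - f{\left(4 \right)} = \left(15 - \frac{77}{9}\right) - 4^{2} = \left(15 - \frac{77}{9}\right) - 16 = \frac{58}{9} - 16 = - \frac{86}{9}$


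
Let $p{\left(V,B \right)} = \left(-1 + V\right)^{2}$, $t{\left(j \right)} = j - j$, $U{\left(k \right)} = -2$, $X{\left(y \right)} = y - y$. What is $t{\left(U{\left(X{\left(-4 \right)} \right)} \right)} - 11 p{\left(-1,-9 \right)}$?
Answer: $-44$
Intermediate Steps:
$X{\left(y \right)} = 0$
$t{\left(j \right)} = 0$
$t{\left(U{\left(X{\left(-4 \right)} \right)} \right)} - 11 p{\left(-1,-9 \right)} = 0 - 11 \left(-1 - 1\right)^{2} = 0 - 11 \left(-2\right)^{2} = 0 - 44 = -44$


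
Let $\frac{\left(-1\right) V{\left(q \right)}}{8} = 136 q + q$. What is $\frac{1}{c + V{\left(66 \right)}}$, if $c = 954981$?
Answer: $\frac{1}{882645} \approx 1.133 \cdot 10^{-6}$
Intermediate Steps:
$V{\left(q \right)} = - 1096 q$ ($V{\left(q \right)} = - 8 \left(136 q + q\right) = - 8 \cdot 137 q = - 1096 q$)
$\frac{1}{c + V{\left(66 \right)}} = \frac{1}{954981 - 72336} = \frac{1}{882645}$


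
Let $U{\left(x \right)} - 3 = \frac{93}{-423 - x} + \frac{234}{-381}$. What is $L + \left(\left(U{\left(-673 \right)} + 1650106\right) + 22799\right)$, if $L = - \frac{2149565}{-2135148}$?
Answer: $\frac{56704036370613889}{33895474500} \approx 1.6729 \cdot 10^{6}$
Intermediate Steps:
$U{\left(x \right)} = \frac{303}{127} + \frac{93}{-423 - x}$ ($U{\left(x \right)} = 3 + \left(\frac{93}{-423 - x} + \frac{234}{-381}\right) = 3 + \left(\frac{93}{-423 - x} + 234 \left(- \frac{1}{381}\right)\right) = 3 - \left(\frac{78}{127} - \frac{93}{-423 - x}\right) = \frac{303}{127} + \frac{93}{-423 - x}$)
$L = \frac{2149565}{2135148}$ ($L = \left(-2149565\right) \left(- \frac{1}{2135148}\right) = \frac{2149565}{2135148} \approx 1.0068$)
$L + \left(\left(U{\left(-673 \right)} + 1650106\right) + 22799\right) = \frac{2149565}{2135148} + \left(\left(\frac{3 \left(38786 + 101 \left(-673\right)\right)}{127 \left(423 - 673\right)} + 1650106\right) + 22799\right) = \frac{2149565}{2135148} + \left(\left(\frac{3 \left(38786 - 67973\right)}{127 \left(-250\right)} + 1650106\right) + 22799\right) = \frac{2149565}{2135148} + \left(\left(\frac{3}{127} \left(- \frac{1}{250}\right) \left(-29187\right) + 1650106\right) + 22799\right) = \frac{2149565}{2135148} + \left(\left(\frac{87561}{31750} + 1650106\right) + 22799\right) = \frac{2149565}{2135148} + \left(\frac{52390953061}{31750} + 22799\right) = \frac{2149565}{2135148} + \frac{53114821311}{31750} = \frac{56704036370613889}{33895474500}$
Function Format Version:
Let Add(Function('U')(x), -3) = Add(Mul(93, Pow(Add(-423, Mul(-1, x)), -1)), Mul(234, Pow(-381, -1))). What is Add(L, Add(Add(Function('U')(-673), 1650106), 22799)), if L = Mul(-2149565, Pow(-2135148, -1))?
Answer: Rational(56704036370613889, 33895474500) ≈ 1.6729e+6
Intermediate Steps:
Function('U')(x) = Add(Rational(303, 127), Mul(93, Pow(Add(-423, Mul(-1, x)), -1))) (Function('U')(x) = Add(3, Add(Mul(93, Pow(Add(-423, Mul(-1, x)), -1)), Mul(234, Pow(-381, -1)))) = Add(3, Add(Mul(93, Pow(Add(-423, Mul(-1, x)), -1)), Mul(234, Rational(-1, 381)))) = Add(3, Add(Mul(93, Pow(Add(-423, Mul(-1, x)), -1)), Rational(-78, 127))) = Add(3, Add(Rational(-78, 127), Mul(93, Pow(Add(-423, Mul(-1, x)), -1)))) = Add(Rational(303, 127), Mul(93, Pow(Add(-423, Mul(-1, x)), -1))))
L = Rational(2149565, 2135148) (L = Mul(-2149565, Rational(-1, 2135148)) = Rational(2149565, 2135148) ≈ 1.0068)
Add(L, Add(Add(Function('U')(-673), 1650106), 22799)) = Add(Rational(2149565, 2135148), Add(Add(Mul(Rational(3, 127), Pow(Add(423, -673), -1), Add(38786, Mul(101, -673))), 1650106), 22799)) = Add(Rational(2149565, 2135148), Add(Add(Mul(Rational(3, 127), Pow(-250, -1), Add(38786, -67973)), 1650106), 22799)) = Add(Rational(2149565, 2135148), Add(Add(Mul(Rational(3, 127), Rational(-1, 250), -29187), 1650106), 22799)) = Add(Rational(2149565, 2135148), Add(Add(Rational(87561, 31750), 1650106), 22799)) = Add(Rational(2149565, 2135148), Add(Rational(52390953061, 31750), 22799)) = Add(Rational(2149565, 2135148), Rational(53114821311, 31750)) = Rational(56704036370613889, 33895474500)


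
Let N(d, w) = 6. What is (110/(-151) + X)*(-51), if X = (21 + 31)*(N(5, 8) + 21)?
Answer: -10806594/151 ≈ -71567.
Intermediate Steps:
X = 1404 (X = (21 + 31)*(6 + 21) = 52*27 = 1404)
(110/(-151) + X)*(-51) = (110/(-151) + 1404)*(-51) = (110*(-1/151) + 1404)*(-51) = (-110/151 + 1404)*(-51) = (211894/151)*(-51) = -10806594/151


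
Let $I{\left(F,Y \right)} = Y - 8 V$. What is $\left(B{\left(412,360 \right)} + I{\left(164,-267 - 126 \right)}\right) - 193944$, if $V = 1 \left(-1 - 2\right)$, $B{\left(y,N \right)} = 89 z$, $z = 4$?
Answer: $-193957$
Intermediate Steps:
$B{\left(y,N \right)} = 356$ ($B{\left(y,N \right)} = 89 \cdot 4 = 356$)
$V = -3$ ($V = 1 \left(-3\right) = -3$)
$I{\left(F,Y \right)} = 24 + Y$ ($I{\left(F,Y \right)} = Y - -24 = Y + 24 = 24 + Y$)
$\left(B{\left(412,360 \right)} + I{\left(164,-267 - 126 \right)}\right) - 193944 = \left(356 + \left(24 - 393\right)\right) - 193944 = \left(356 - 369\right) - 193944 = -13 - 193944 = -193957$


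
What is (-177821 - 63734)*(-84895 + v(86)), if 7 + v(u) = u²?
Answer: 18721961830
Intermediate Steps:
v(u) = -7 + u²
(-177821 - 63734)*(-84895 + v(86)) = (-177821 - 63734)*(-84895 + (-7 + 86²)) = -241555*(-84895 + (-7 + 7396)) = -241555*(-84895 + 7389) = -241555*(-77506) = 18721961830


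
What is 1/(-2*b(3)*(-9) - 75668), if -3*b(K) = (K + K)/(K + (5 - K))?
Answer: -5/378376 ≈ -1.3214e-5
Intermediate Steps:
b(K) = -2*K/15 (b(K) = -(K + K)/(3*(K + (5 - K))) = -2*K/(3*5) = -2*K/15)
1/(-2*b(3)*(-9) - 75668) = 1/(-(-4)*3/15*(-9) - 75668) = 1/(-2*(-2/5)*(-9) - 75668) = 1/((4/5)*(-9) - 75668) = 1/(-36/5 - 75668) = 1/(-378376/5) = -5/378376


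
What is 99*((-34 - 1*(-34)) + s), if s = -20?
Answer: -1980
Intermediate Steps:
99*((-34 - 1*(-34)) + s) = 99*((-34 - 1*(-34)) - 20) = 99*((-34 + 34) - 20) = 99*(0 - 20) = 99*(-20) = -1980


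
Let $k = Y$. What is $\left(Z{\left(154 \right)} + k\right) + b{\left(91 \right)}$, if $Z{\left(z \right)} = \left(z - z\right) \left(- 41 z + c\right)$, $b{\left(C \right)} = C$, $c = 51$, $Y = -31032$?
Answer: $-30941$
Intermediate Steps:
$k = -31032$
$Z{\left(z \right)} = 0$ ($Z{\left(z \right)} = \left(z - z\right) \left(- 41 z + 51\right) = 0 \left(51 - 41 z\right) = 0$)
$\left(Z{\left(154 \right)} + k\right) + b{\left(91 \right)} = \left(0 - 31032\right) + 91 = -31032 + 91 = -30941$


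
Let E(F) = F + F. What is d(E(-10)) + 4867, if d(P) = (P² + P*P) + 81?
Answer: 5748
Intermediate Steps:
E(F) = 2*F
d(P) = 81 + 2*P² (d(P) = (P² + P²) + 81 = 2*P² + 81 = 81 + 2*P²)
d(E(-10)) + 4867 = (81 + 2*(2*(-10))²) + 4867 = (81 + 2*(-20)²) + 4867 = (81 + 2*400) + 4867 = (81 + 800) + 4867 = 881 + 4867 = 5748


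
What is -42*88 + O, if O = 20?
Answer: -3676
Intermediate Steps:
-42*88 + O = -42*88 + 20 = -3696 + 20 = -3676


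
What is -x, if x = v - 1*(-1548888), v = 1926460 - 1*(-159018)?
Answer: -3634366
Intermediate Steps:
v = 2085478 (v = 1926460 + 159018 = 2085478)
x = 3634366 (x = 2085478 - 1*(-1548888) = 2085478 + 1548888 = 3634366)
-x = -1*3634366 = -3634366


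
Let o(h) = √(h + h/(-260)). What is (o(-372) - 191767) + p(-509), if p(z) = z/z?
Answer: -191766 + I*√1565655/65 ≈ -1.9177e+5 + 19.25*I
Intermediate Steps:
o(h) = √16835*√h/130 (o(h) = √(h + h*(-1/260)) = √(h - h/260) = √(259*h/260) = √16835*√h/130)
p(z) = 1
(o(-372) - 191767) + p(-509) = (√16835*√(-372)/130 - 191767) + 1 = (√16835*(2*I*√93)/130 - 191767) + 1 = (I*√1565655/65 - 191767) + 1 = (-191767 + I*√1565655/65) + 1 = -191766 + I*√1565655/65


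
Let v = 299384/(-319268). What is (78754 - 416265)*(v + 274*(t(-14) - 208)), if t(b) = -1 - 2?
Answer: 1557483284113724/79817 ≈ 1.9513e+10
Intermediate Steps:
t(b) = -3
v = -74846/79817 (v = 299384*(-1/319268) = -74846/79817 ≈ -0.93772)
(78754 - 416265)*(v + 274*(t(-14) - 208)) = (78754 - 416265)*(-74846/79817 + 274*(-3 - 208)) = -337511*(-74846/79817 + 274*(-211)) = -337511*(-74846/79817 - 57814) = -337511*(-4614614884/79817) = 1557483284113724/79817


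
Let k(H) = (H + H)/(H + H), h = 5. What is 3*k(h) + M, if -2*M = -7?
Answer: 13/2 ≈ 6.5000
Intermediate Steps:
k(H) = 1 (k(H) = (2*H)/((2*H)) = (2*H)*(1/(2*H)) = 1)
M = 7/2 (M = -½*(-7) = 7/2 ≈ 3.5000)
3*k(h) + M = 3*1 + 7/2 = 3 + 7/2 = 13/2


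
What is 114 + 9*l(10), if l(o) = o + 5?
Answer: 249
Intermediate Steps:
l(o) = 5 + o
114 + 9*l(10) = 114 + 9*(5 + 10) = 114 + 9*15 = 114 + 135 = 249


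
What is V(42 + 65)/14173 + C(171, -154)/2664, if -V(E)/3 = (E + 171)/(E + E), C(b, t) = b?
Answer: 28690277/448887256 ≈ 0.063914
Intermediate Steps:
V(E) = -3*(171 + E)/(2*E) (V(E) = -3*(E + 171)/(E + E) = -3*(171 + E)/(2*E))
V(42 + 65)/14173 + C(171, -154)/2664 = (3*(-171 - (42 + 65))/(2*(42 + 65)))/14173 + 171/2664 = ((3/2)*(-171 - 1*107)/107)*(1/14173) + 171*(1/2664) = ((3/2)*(1/107)*(-171 - 107))*(1/14173) + 19/296 = ((3/2)*(1/107)*(-278))*(1/14173) + 19/296 = -417/107*1/14173 + 19/296 = -417/1516511 + 19/296 = 28690277/448887256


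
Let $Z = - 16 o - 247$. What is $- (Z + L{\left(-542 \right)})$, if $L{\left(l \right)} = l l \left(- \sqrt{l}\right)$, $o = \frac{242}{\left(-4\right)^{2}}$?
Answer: $489 + 293764 i \sqrt{542} \approx 489.0 + 6.8391 \cdot 10^{6} i$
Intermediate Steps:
$o = \frac{121}{8}$ ($o = \frac{242}{16} = 242 \cdot \frac{1}{16} = \frac{121}{8} \approx 15.125$)
$Z = -489$ ($Z = \left(-16\right) \frac{121}{8} - 247 = -242 - 247 = -489$)
$L{\left(l \right)} = - l^{\frac{5}{2}}$ ($L{\left(l \right)} = l^{2} \left(- \sqrt{l}\right) = - l^{\frac{5}{2}}$)
$- (Z + L{\left(-542 \right)}) = - (-489 - \left(-542\right)^{\frac{5}{2}}) = - (-489 - 293764 i \sqrt{542}) = 489 + 293764 i \sqrt{542}$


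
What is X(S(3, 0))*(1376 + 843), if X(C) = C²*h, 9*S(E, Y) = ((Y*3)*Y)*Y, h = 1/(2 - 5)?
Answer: 0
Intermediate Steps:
h = -⅓ (h = 1/(-3) = -⅓ ≈ -0.33333)
S(E, Y) = Y³/3 (S(E, Y) = (((Y*3)*Y)*Y)/9 = (((3*Y)*Y)*Y)/9 = ((3*Y²)*Y)/9 = (3*Y³)/9 = Y³/3)
X(C) = -C²/3 (X(C) = C²*(-⅓) = -C²/3)
X(S(3, 0))*(1376 + 843) = (-((⅓)*0³)²/3)*(1376 + 843) = -((⅓)*0)²/3*2219 = -⅓*0²*2219 = -⅓*0*2219 = 0*2219 = 0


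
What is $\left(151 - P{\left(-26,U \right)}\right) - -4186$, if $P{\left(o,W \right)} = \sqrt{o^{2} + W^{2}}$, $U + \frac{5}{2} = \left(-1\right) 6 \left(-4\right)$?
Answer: $4337 - \frac{\sqrt{4553}}{2} \approx 4303.3$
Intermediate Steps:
$U = \frac{43}{2}$ ($U = - \frac{5}{2} + \left(-1\right) 6 \left(-4\right) = - \frac{5}{2} - -24 = - \frac{5}{2} + 24 = \frac{43}{2} \approx 21.5$)
$P{\left(o,W \right)} = \sqrt{W^{2} + o^{2}}$
$\left(151 - P{\left(-26,U \right)}\right) - -4186 = \left(151 - \sqrt{\left(\frac{43}{2}\right)^{2} + \left(-26\right)^{2}}\right) - -4186 = \left(151 - \sqrt{\frac{1849}{4} + 676}\right) + 4186 = \left(151 - \sqrt{\frac{4553}{4}}\right) + 4186 = \left(151 - \frac{\sqrt{4553}}{2}\right) + 4186 = 4337 - \frac{\sqrt{4553}}{2}$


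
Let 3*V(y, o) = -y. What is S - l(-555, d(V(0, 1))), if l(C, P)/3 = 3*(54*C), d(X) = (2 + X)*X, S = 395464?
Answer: 665194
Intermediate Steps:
V(y, o) = -y/3 (V(y, o) = (-y)/3 = -y/3)
d(X) = X*(2 + X)
l(C, P) = 486*C (l(C, P) = 3*(3*(54*C)) = 3*(162*C) = 486*C)
S - l(-555, d(V(0, 1))) = 395464 - 486*(-555) = 395464 - 1*(-269730) = 395464 + 269730 = 665194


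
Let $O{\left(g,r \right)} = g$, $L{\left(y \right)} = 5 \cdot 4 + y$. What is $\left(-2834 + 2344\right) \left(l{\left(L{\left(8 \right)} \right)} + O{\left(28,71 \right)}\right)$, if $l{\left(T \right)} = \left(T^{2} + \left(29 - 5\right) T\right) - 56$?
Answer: $-699720$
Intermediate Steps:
$L{\left(y \right)} = 20 + y$
$l{\left(T \right)} = -56 + T^{2} + 24 T$ ($l{\left(T \right)} = \left(T^{2} + \left(29 - 5\right) T\right) - 56 = \left(T^{2} + 24 T\right) - 56 = -56 + T^{2} + 24 T$)
$\left(-2834 + 2344\right) \left(l{\left(L{\left(8 \right)} \right)} + O{\left(28,71 \right)}\right) = \left(-2834 + 2344\right) \left(\left(-56 + \left(20 + 8\right)^{2} + 24 \left(20 + 8\right)\right) + 28\right) = - 490 \left(\left(-56 + 28^{2} + 24 \cdot 28\right) + 28\right) = - 490 \left(\left(-56 + 784 + 672\right) + 28\right) = - 490 \left(1400 + 28\right) = \left(-490\right) 1428 = -699720$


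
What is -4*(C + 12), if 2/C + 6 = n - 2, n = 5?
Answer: -136/3 ≈ -45.333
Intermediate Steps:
C = -⅔ (C = 2/(-6 + (5 - 2)) = 2/(-6 + 3) = 2/(-3) = 2*(-⅓) = -⅔ ≈ -0.66667)
-4*(C + 12) = -4*(-⅔ + 12) = -4*34/3 = -136/3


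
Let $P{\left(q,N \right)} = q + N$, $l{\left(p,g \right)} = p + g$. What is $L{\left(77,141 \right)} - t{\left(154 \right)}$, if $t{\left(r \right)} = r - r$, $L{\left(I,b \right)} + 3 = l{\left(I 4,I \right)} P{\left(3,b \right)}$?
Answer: $55437$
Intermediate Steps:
$l{\left(p,g \right)} = g + p$
$P{\left(q,N \right)} = N + q$
$L{\left(I,b \right)} = -3 + 5 I \left(3 + b\right)$ ($L{\left(I,b \right)} = -3 + \left(I + I 4\right) \left(b + 3\right) = -3 + \left(I + 4 I\right) \left(3 + b\right) = -3 + 5 I \left(3 + b\right)$)
$t{\left(r \right)} = 0$
$L{\left(77,141 \right)} - t{\left(154 \right)} = \left(-3 + 5 \cdot 77 \left(3 + 141\right)\right) - 0 = \left(-3 + 5 \cdot 77 \cdot 144\right) + 0 = \left(-3 + 55440\right) + 0 = 55437 + 0 = 55437$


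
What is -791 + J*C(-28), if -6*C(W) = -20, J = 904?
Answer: 6667/3 ≈ 2222.3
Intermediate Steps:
C(W) = 10/3 (C(W) = -1/6*(-20) = 10/3)
-791 + J*C(-28) = -791 + 904*(10/3) = -791 + 9040/3 = 6667/3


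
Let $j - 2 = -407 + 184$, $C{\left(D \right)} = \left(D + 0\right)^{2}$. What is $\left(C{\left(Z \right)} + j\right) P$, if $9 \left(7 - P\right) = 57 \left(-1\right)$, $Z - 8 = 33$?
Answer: $\frac{58400}{3} \approx 19467.0$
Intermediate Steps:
$Z = 41$ ($Z = 8 + 33 = 41$)
$C{\left(D \right)} = D^{2}$
$j = -221$ ($j = 2 + \left(-407 + 184\right) = 2 - 223 = -221$)
$P = \frac{40}{3}$ ($P = 7 - \frac{57 \left(-1\right)}{9} = 7 - - \frac{19}{3} = 7 + \frac{19}{3} = \frac{40}{3} \approx 13.333$)
$\left(C{\left(Z \right)} + j\right) P = \left(41^{2} - 221\right) \frac{40}{3} = \left(1681 - 221\right) \frac{40}{3} = 1460 \cdot \frac{40}{3} = \frac{58400}{3}$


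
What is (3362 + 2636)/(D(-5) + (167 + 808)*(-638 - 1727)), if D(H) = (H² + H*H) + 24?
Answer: -5998/2305801 ≈ -0.0026013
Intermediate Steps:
D(H) = 24 + 2*H² (D(H) = (H² + H²) + 24 = 2*H² + 24 = 24 + 2*H²)
(3362 + 2636)/(D(-5) + (167 + 808)*(-638 - 1727)) = (3362 + 2636)/((24 + 2*(-5)²) + (167 + 808)*(-638 - 1727)) = 5998/((24 + 2*25) + 975*(-2365)) = 5998/((24 + 50) - 2305875) = 5998/(74 - 2305875) = 5998/(-2305801) = 5998*(-1/2305801) = -5998/2305801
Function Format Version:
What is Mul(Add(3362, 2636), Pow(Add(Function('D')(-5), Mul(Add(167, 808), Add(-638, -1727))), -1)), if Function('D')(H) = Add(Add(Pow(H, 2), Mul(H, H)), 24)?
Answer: Rational(-5998, 2305801) ≈ -0.0026013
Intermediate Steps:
Function('D')(H) = Add(24, Mul(2, Pow(H, 2))) (Function('D')(H) = Add(Add(Pow(H, 2), Pow(H, 2)), 24) = Add(Mul(2, Pow(H, 2)), 24) = Add(24, Mul(2, Pow(H, 2))))
Mul(Add(3362, 2636), Pow(Add(Function('D')(-5), Mul(Add(167, 808), Add(-638, -1727))), -1)) = Mul(Add(3362, 2636), Pow(Add(Add(24, Mul(2, Pow(-5, 2))), Mul(Add(167, 808), Add(-638, -1727))), -1)) = Mul(5998, Pow(Add(Add(24, Mul(2, 25)), Mul(975, -2365)), -1)) = Mul(5998, Pow(Add(Add(24, 50), -2305875), -1)) = Mul(5998, Pow(Add(74, -2305875), -1)) = Mul(5998, Pow(-2305801, -1)) = Mul(5998, Rational(-1, 2305801)) = Rational(-5998, 2305801)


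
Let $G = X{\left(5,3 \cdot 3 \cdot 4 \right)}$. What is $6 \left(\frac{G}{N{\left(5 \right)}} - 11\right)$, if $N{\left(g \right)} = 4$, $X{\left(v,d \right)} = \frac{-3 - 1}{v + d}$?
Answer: $- \frac{2712}{41} \approx -66.146$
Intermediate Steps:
$X{\left(v,d \right)} = - \frac{4}{d + v}$
$G = - \frac{4}{41}$ ($G = - \frac{4}{3 \cdot 3 \cdot 4 + 5} = - \frac{4}{9 \cdot 4 + 5} = - \frac{4}{36 + 5} = - \frac{4}{41} \approx -0.097561$)
$6 \left(\frac{G}{N{\left(5 \right)}} - 11\right) = 6 \left(- \frac{4}{41 \cdot 4} - 11\right) = 6 \left(\left(- \frac{4}{41}\right) \frac{1}{4} - 11\right) = 6 \left(- \frac{1}{41} - 11\right) = 6 \left(- \frac{452}{41}\right) = - \frac{2712}{41}$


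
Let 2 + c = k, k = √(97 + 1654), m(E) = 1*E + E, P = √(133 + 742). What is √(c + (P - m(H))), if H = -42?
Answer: √(82 + √1751 + 5*√35) ≈ 12.387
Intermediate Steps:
P = 5*√35 (P = √875 = 5*√35 ≈ 29.580)
m(E) = 2*E (m(E) = E + E = 2*E)
k = √1751 ≈ 41.845
c = -2 + √1751 ≈ 39.845
√(c + (P - m(H))) = √((-2 + √1751) + (5*√35 - 2*(-42))) = √((-2 + √1751) + (5*√35 - 1*(-84))) = √((-2 + √1751) + (5*√35 + 84)) = √((-2 + √1751) + (84 + 5*√35)) = √(82 + √1751 + 5*√35)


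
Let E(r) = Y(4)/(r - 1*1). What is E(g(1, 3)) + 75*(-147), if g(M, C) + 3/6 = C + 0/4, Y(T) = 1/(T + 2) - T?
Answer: -99248/9 ≈ -11028.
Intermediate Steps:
Y(T) = 1/(2 + T) - T
g(M, C) = -½ + C (g(M, C) = -½ + (C + 0/4) = -½ + (C + 0*(¼)) = -½ + (C + 0) = -½ + C)
E(r) = -23/(6*(-1 + r)) (E(r) = ((1 - 1*4² - 2*4)/(2 + 4))/(r - 1*1) = ((1 - 1*16 - 8)/6)/(r - 1) = ((1 - 16 - 8)/6)/(-1 + r) = ((⅙)*(-23))/(-1 + r) = -23/(6*(-1 + r)))
E(g(1, 3)) + 75*(-147) = -23/(-6 + 6*(-½ + 3)) + 75*(-147) = -23/(-6 + 6*(5/2)) - 11025 = -23/(-6 + 15) - 11025 = -23/9 - 11025 = -99248/9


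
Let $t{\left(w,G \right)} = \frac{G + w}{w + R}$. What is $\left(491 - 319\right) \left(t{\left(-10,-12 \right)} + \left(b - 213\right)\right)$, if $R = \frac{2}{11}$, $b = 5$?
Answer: $- \frac{955546}{27} \approx -35391.0$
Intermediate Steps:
$R = \frac{2}{11}$ ($R = 2 \cdot \frac{1}{11} = \frac{2}{11} \approx 0.18182$)
$t{\left(w,G \right)} = \frac{G + w}{\frac{2}{11} + w}$ ($t{\left(w,G \right)} = \frac{G + w}{w + \frac{2}{11}} = \frac{G + w}{\frac{2}{11} + w}$)
$\left(491 - 319\right) \left(t{\left(-10,-12 \right)} + \left(b - 213\right)\right) = \left(491 - 319\right) \left(\frac{11 \left(-12 - 10\right)}{2 + 11 \left(-10\right)} + \left(5 - 213\right)\right) = 172 \left(11 \frac{1}{2 - 110} \left(-22\right) + \left(5 - 213\right)\right) = 172 \left(11 \frac{1}{-108} \left(-22\right) - 208\right) = 172 \left(11 \left(- \frac{1}{108}\right) \left(-22\right) - 208\right) = 172 \left(\frac{121}{54} - 208\right) = 172 \left(- \frac{11111}{54}\right) = - \frac{955546}{27}$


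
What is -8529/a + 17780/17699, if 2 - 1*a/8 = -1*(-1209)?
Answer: 322638451/170901544 ≈ 1.8879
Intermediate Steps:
a = -9656 (a = 16 - (-8)*(-1209) = 16 - 8*1209 = 16 - 9672 = -9656)
-8529/a + 17780/17699 = -8529/(-9656) + 17780/17699 = -8529*(-1/9656) + 17780*(1/17699) = 8529/9656 + 17780/17699 = 322638451/170901544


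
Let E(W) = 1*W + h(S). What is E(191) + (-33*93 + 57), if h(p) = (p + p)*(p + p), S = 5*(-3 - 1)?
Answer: -1221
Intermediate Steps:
S = -20 (S = 5*(-4) = -20)
h(p) = 4*p² (h(p) = (2*p)*(2*p) = 4*p²)
E(W) = 1600 + W (E(W) = 1*W + 4*(-20)² = W + 4*400 = W + 1600 = 1600 + W)
E(191) + (-33*93 + 57) = (1600 + 191) + (-33*93 + 57) = 1791 + (-3069 + 57) = 1791 - 3012 = -1221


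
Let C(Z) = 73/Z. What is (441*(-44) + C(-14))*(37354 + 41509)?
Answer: -21429364127/14 ≈ -1.5307e+9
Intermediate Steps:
(441*(-44) + C(-14))*(37354 + 41509) = (441*(-44) + 73/(-14))*(37354 + 41509) = (-19404 + 73*(-1/14))*78863 = (-19404 - 73/14)*78863 = -271729/14*78863 = -21429364127/14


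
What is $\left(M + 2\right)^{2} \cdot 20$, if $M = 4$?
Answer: $720$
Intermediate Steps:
$\left(M + 2\right)^{2} \cdot 20 = \left(4 + 2\right)^{2} \cdot 20 = 6^{2} \cdot 20 = 36 \cdot 20 = 720$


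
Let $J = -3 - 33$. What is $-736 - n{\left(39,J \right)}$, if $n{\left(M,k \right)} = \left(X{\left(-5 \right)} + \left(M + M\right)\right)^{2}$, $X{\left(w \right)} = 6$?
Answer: $-7792$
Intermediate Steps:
$J = -36$
$n{\left(M,k \right)} = \left(6 + 2 M\right)^{2}$ ($n{\left(M,k \right)} = \left(6 + \left(M + M\right)\right)^{2} = \left(6 + 2 M\right)^{2}$)
$-736 - n{\left(39,J \right)} = -736 - 4 \left(3 + 39\right)^{2} = -736 - 4 \cdot 42^{2} = -736 - 4 \cdot 1764 = -736 - 7056 = -7792$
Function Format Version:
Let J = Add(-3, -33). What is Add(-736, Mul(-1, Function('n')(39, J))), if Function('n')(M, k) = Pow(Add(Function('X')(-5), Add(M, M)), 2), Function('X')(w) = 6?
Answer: -7792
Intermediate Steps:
J = -36
Function('n')(M, k) = Pow(Add(6, Mul(2, M)), 2) (Function('n')(M, k) = Pow(Add(6, Add(M, M)), 2) = Pow(Add(6, Mul(2, M)), 2))
Add(-736, Mul(-1, Function('n')(39, J))) = Add(-736, Mul(-1, Mul(4, Pow(Add(3, 39), 2)))) = Add(-736, Mul(-1, Mul(4, Pow(42, 2)))) = Add(-736, Mul(-1, Mul(4, 1764))) = Add(-736, Mul(-1, 7056)) = Add(-736, -7056) = -7792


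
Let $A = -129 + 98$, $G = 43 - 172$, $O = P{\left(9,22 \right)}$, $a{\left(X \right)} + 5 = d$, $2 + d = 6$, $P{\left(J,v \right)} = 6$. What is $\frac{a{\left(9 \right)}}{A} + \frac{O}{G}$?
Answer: $- \frac{19}{1333} \approx -0.014254$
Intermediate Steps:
$d = 4$ ($d = -2 + 6 = 4$)
$a{\left(X \right)} = -1$ ($a{\left(X \right)} = -5 + 4 = -1$)
$O = 6$
$G = -129$
$A = -31$
$\frac{a{\left(9 \right)}}{A} + \frac{O}{G} = - \frac{1}{-31} + \frac{6}{-129} = \left(-1\right) \left(- \frac{1}{31}\right) + 6 \left(- \frac{1}{129}\right) = \frac{1}{31} - \frac{2}{43} = - \frac{19}{1333}$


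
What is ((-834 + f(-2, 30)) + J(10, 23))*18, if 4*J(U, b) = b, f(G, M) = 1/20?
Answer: -74538/5 ≈ -14908.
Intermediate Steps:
f(G, M) = 1/20
J(U, b) = b/4
((-834 + f(-2, 30)) + J(10, 23))*18 = ((-834 + 1/20) + (¼)*23)*18 = (-16679/20 + 23/4)*18 = -4141/5*18 = -74538/5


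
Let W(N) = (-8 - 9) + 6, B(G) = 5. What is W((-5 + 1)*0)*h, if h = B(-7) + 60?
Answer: -715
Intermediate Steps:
W(N) = -11 (W(N) = -17 + 6 = -11)
h = 65 (h = 5 + 60 = 65)
W((-5 + 1)*0)*h = -11*65 = -715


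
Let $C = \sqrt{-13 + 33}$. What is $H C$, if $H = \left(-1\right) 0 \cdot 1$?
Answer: $0$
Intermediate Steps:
$H = 0$ ($H = 0 \cdot 1 = 0$)
$C = 2 \sqrt{5}$ ($C = \sqrt{20} = 2 \sqrt{5} \approx 4.4721$)
$H C = 0 \cdot 2 \sqrt{5} = 0$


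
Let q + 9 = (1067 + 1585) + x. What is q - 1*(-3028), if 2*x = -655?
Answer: 10687/2 ≈ 5343.5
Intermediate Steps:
x = -655/2 (x = (½)*(-655) = -655/2 ≈ -327.50)
q = 4631/2 (q = -9 + ((1067 + 1585) - 655/2) = -9 + (2652 - 655/2) = -9 + 4649/2 = 4631/2 ≈ 2315.5)
q - 1*(-3028) = 4631/2 - 1*(-3028) = 4631/2 + 3028 = 10687/2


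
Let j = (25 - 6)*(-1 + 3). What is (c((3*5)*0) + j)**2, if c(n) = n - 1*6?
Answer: 1024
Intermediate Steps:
j = 38 (j = 19*2 = 38)
c(n) = -6 + n (c(n) = n - 6 = -6 + n)
(c((3*5)*0) + j)**2 = ((-6 + (3*5)*0) + 38)**2 = ((-6 + 15*0) + 38)**2 = ((-6 + 0) + 38)**2 = (-6 + 38)**2 = 32**2 = 1024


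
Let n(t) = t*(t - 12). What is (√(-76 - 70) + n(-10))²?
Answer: 48254 + 440*I*√146 ≈ 48254.0 + 5316.5*I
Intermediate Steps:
n(t) = t*(-12 + t)
(√(-76 - 70) + n(-10))² = (√(-76 - 70) - 10*(-12 - 10))² = (√(-146) - 10*(-22))² = (I*√146 + 220)² = (220 + I*√146)²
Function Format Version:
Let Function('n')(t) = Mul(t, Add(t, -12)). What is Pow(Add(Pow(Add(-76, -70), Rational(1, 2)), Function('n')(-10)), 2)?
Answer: Add(48254, Mul(440, I, Pow(146, Rational(1, 2)))) ≈ Add(48254., Mul(5316.5, I))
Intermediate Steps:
Function('n')(t) = Mul(t, Add(-12, t))
Pow(Add(Pow(Add(-76, -70), Rational(1, 2)), Function('n')(-10)), 2) = Pow(Add(Pow(Add(-76, -70), Rational(1, 2)), Mul(-10, Add(-12, -10))), 2) = Pow(Add(Pow(-146, Rational(1, 2)), Mul(-10, -22)), 2) = Pow(Add(Mul(I, Pow(146, Rational(1, 2))), 220), 2) = Pow(Add(220, Mul(I, Pow(146, Rational(1, 2)))), 2)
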